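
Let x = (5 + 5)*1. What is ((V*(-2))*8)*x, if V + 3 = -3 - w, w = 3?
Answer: 1440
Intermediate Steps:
V = -9 (V = -3 + (-3 - 1*3) = -3 + (-3 - 3) = -3 - 6 = -9)
x = 10 (x = 10*1 = 10)
((V*(-2))*8)*x = (-9*(-2)*8)*10 = (18*8)*10 = 144*10 = 1440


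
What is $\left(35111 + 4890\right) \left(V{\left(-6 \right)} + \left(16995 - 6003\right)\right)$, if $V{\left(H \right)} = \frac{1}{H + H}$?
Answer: $\frac{5276251903}{12} \approx 4.3969 \cdot 10^{8}$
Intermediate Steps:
$V{\left(H \right)} = \frac{1}{2 H}$
$\left(35111 + 4890\right) \left(V{\left(-6 \right)} + \left(16995 - 6003\right)\right) = \left(35111 + 4890\right) \left(\frac{1}{2 \left(-6\right)} + \left(16995 - 6003\right)\right) = 40001 \left(\frac{1}{2} \left(- \frac{1}{6}\right) + 10992\right) = 40001 \left(- \frac{1}{12} + 10992\right) = 40001 \cdot \frac{131903}{12} = \frac{5276251903}{12}$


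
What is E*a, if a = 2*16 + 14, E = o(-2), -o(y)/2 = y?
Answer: 184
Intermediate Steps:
o(y) = -2*y
E = 4 (E = -2*(-2) = 4)
a = 46 (a = 32 + 14 = 46)
E*a = 4*46 = 184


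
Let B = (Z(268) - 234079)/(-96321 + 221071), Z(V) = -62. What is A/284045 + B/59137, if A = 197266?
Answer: 291046398761831/419099350666750 ≈ 0.69446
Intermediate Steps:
B = -234141/124750 (B = (-62 - 234079)/(-96321 + 221071) = -234141/124750 ≈ -1.8769)
A/284045 + B/59137 = 197266/284045 - 234141/124750/59137 = 197266*(1/284045) - 234141/124750*1/59137 = 197266/284045 - 234141/7377340750 = 291046398761831/419099350666750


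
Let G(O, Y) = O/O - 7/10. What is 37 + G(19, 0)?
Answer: 373/10 ≈ 37.300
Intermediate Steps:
G(O, Y) = 3/10 (G(O, Y) = 1 - 7*⅒ = 1 - 7/10 = 3/10)
37 + G(19, 0) = 37 + 3/10 = 373/10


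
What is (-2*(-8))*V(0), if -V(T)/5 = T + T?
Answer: 0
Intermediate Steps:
V(T) = -10*T (V(T) = -5*(T + T) = -10*T)
(-2*(-8))*V(0) = (-2*(-8))*(-10*0) = 16*0 = 0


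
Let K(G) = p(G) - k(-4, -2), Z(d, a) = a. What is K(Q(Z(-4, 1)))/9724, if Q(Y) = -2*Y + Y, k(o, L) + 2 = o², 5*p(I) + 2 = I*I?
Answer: -71/48620 ≈ -0.0014603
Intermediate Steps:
p(I) = -⅖ + I²/5 (p(I) = -⅖ + (I*I)/5 = -⅖ + I²/5)
k(o, L) = -2 + o²
Q(Y) = -Y
K(G) = -72/5 + G²/5 (K(G) = (-⅖ + G²/5) - (-2 + (-4)²) = (-⅖ + G²/5) - (-2 + 16) = (-⅖ + G²/5) - 1*14 = (-⅖ + G²/5) - 14 = -72/5 + G²/5)
K(Q(Z(-4, 1)))/9724 = (-72/5 + (-1*1)²/5)/9724 = (-72/5 + (⅕)*(-1)²)*(1/9724) = (-72/5 + (⅕)*1)*(1/9724) = (-72/5 + ⅕)*(1/9724) = -71/5*1/9724 = -71/48620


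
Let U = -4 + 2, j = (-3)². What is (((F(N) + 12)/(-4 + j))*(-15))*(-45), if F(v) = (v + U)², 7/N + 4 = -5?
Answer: 7985/3 ≈ 2661.7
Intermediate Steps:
j = 9
N = -7/9 (N = 7/(-4 - 5) = 7/(-9) = 7*(-⅑) = -7/9 ≈ -0.77778)
U = -2
F(v) = (-2 + v)² (F(v) = (v - 2)² = (-2 + v)²)
(((F(N) + 12)/(-4 + j))*(-15))*(-45) = ((((-2 - 7/9)² + 12)/(-4 + 9))*(-15))*(-45) = ((((-25/9)² + 12)/5)*(-15))*(-45) = (((625/81 + 12)*(⅕))*(-15))*(-45) = (((1597/81)*(⅕))*(-15))*(-45) = ((1597/405)*(-15))*(-45) = -1597/27*(-45) = 7985/3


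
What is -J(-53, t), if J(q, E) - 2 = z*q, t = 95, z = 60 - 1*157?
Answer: -5143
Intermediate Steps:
z = -97 (z = 60 - 157 = -97)
J(q, E) = 2 - 97*q
-J(-53, t) = -(2 - 97*(-53)) = -(2 + 5141) = -1*5143 = -5143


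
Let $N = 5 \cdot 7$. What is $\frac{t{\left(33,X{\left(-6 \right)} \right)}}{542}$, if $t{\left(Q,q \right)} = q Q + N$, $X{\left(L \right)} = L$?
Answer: $- \frac{163}{542} \approx -0.30074$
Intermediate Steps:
$N = 35$
$t{\left(Q,q \right)} = 35 + Q q$ ($t{\left(Q,q \right)} = q Q + 35 = Q q + 35 = 35 + Q q$)
$\frac{t{\left(33,X{\left(-6 \right)} \right)}}{542} = \frac{35 + 33 \left(-6\right)}{542} = \left(35 - 198\right) \frac{1}{542} = \left(-163\right) \frac{1}{542} = - \frac{163}{542}$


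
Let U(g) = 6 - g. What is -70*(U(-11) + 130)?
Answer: -10290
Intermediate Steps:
-70*(U(-11) + 130) = -70*((6 - 1*(-11)) + 130) = -70*((6 + 11) + 130) = -70*(17 + 130) = -70*147 = -10290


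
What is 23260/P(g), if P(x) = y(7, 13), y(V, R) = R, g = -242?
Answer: 23260/13 ≈ 1789.2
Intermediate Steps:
P(x) = 13
23260/P(g) = 23260/13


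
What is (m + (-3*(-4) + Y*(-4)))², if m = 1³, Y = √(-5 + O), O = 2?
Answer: 121 - 104*I*√3 ≈ 121.0 - 180.13*I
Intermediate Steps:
Y = I*√3 (Y = √(-5 + 2) = √(-3) = I*√3 ≈ 1.732*I)
m = 1
(m + (-3*(-4) + Y*(-4)))² = (1 + (-3*(-4) + (I*√3)*(-4)))² = (1 + (12 - 4*I*√3))² = (13 - 4*I*√3)²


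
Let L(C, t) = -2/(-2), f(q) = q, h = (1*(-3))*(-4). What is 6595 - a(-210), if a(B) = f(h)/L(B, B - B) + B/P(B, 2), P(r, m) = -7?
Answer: 6553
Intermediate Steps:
h = 12 (h = -3*(-4) = 12)
L(C, t) = 1 (L(C, t) = -2*(-½) = 1)
a(B) = 12 - B/7 (a(B) = 12/1 + B/(-7) = 12*1 + B*(-⅐) = 12 - B/7)
6595 - a(-210) = 6595 - (12 - ⅐*(-210)) = 6595 - (12 + 30) = 6595 - 1*42 = 6595 - 42 = 6553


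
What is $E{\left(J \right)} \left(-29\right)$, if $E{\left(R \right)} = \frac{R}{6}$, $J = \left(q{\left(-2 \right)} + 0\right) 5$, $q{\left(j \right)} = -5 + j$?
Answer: $\frac{1015}{6} \approx 169.17$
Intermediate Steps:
$J = -35$ ($J = \left(\left(-5 - 2\right) + 0\right) 5 = \left(-7 + 0\right) 5 = \left(-7\right) 5 = -35$)
$E{\left(R \right)} = \frac{R}{6}$ ($E{\left(R \right)} = R \frac{1}{6} = \frac{R}{6}$)
$E{\left(J \right)} \left(-29\right) = \frac{1}{6} \left(-35\right) \left(-29\right) = \left(- \frac{35}{6}\right) \left(-29\right) = \frac{1015}{6}$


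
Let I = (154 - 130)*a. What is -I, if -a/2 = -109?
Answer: -5232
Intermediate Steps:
a = 218 (a = -2*(-109) = 218)
I = 5232 (I = (154 - 130)*218 = 24*218 = 5232)
-I = -1*5232 = -5232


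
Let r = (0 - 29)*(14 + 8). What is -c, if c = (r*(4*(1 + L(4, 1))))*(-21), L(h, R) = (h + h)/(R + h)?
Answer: -696696/5 ≈ -1.3934e+5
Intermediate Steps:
r = -638 (r = -29*22 = -638)
L(h, R) = 2*h/(R + h) (L(h, R) = (2*h)/(R + h) = 2*h/(R + h))
c = 696696/5 (c = -2552*(1 + 2*4/(1 + 4))*(-21) = -2552*(1 + 2*4/5)*(-21) = -2552*(1 + 2*4*(⅕))*(-21) = -2552*(1 + 8/5)*(-21) = -2552*13/5*(-21) = -638*52/5*(-21) = -33176/5*(-21) = 696696/5 ≈ 1.3934e+5)
-c = -1*696696/5 = -696696/5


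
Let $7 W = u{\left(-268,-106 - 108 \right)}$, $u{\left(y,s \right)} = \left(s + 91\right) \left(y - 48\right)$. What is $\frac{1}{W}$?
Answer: $\frac{7}{38868} \approx 0.0001801$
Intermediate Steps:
$u{\left(y,s \right)} = \left(-48 + y\right) \left(91 + s\right)$ ($u{\left(y,s \right)} = \left(91 + s\right) \left(-48 + y\right) = \left(-48 + y\right) \left(91 + s\right)$)
$W = \frac{38868}{7}$ ($W = \frac{-4368 - 48 \left(-106 - 108\right) + 91 \left(-268\right) + \left(-106 - 108\right) \left(-268\right)}{7} = \frac{-4368 - 48 \left(-106 - 108\right) - 24388 + \left(-106 - 108\right) \left(-268\right)}{7} = \frac{-4368 - -10272 - 24388 - -57352}{7} = \frac{-4368 + 10272 - 24388 + 57352}{7} = \frac{1}{7} \cdot 38868 = \frac{38868}{7} \approx 5552.6$)
$\frac{1}{W} = \frac{1}{\frac{38868}{7}} = \frac{7}{38868}$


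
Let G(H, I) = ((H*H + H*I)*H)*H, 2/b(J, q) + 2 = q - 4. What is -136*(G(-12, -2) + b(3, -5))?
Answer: -36190960/11 ≈ -3.2901e+6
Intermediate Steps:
b(J, q) = 2/(-6 + q) (b(J, q) = 2/(-2 + (q - 4)) = 2/(-2 + (-4 + q)) = 2/(-6 + q))
G(H, I) = H²*(H² + H*I) (G(H, I) = ((H² + H*I)*H)*H = (H*(H² + H*I))*H = H²*(H² + H*I))
-136*(G(-12, -2) + b(3, -5)) = -136*((-12)³*(-12 - 2) + 2/(-6 - 5)) = -136*(-1728*(-14) + 2/(-11)) = -136*(24192 + 2*(-1/11)) = -136*(24192 - 2/11) = -136*266110/11 = -36190960/11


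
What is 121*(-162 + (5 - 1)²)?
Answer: -17666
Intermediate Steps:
121*(-162 + (5 - 1)²) = 121*(-162 + 4²) = 121*(-162 + 16) = 121*(-146) = -17666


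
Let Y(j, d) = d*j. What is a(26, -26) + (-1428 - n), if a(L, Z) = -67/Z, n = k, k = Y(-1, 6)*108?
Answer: -20213/26 ≈ -777.42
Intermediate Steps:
k = -648 (k = (6*(-1))*108 = -6*108 = -648)
n = -648
a(26, -26) + (-1428 - n) = -67/(-26) + (-1428 - 1*(-648)) = -67*(-1/26) + (-1428 + 648) = 67/26 - 780 = -20213/26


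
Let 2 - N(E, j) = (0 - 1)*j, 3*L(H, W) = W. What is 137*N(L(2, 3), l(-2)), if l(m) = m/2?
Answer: 137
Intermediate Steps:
L(H, W) = W/3
l(m) = m/2 (l(m) = m*(½) = m/2)
N(E, j) = 2 + j (N(E, j) = 2 - (0 - 1)*j = 2 - (-1)*j = 2 + j)
137*N(L(2, 3), l(-2)) = 137*(2 + (½)*(-2)) = 137*(2 - 1) = 137*1 = 137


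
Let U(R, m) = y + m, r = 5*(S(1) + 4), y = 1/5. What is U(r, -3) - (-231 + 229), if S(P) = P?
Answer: -⅘ ≈ -0.80000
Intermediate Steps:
y = ⅕ ≈ 0.20000
r = 25 (r = 5*(1 + 4) = 5*5 = 25)
U(R, m) = ⅕ + m
U(r, -3) - (-231 + 229) = (⅕ - 3) - (-231 + 229) = -14/5 - 1*(-2) = -14/5 + 2 = -⅘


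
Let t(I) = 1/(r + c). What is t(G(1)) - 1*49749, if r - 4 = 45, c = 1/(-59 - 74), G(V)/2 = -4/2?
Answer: -324164351/6516 ≈ -49749.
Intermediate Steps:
G(V) = -4 (G(V) = 2*(-4/2) = 2*(-4*½) = 2*(-2) = -4)
c = -1/133 (c = 1/(-133) = -1/133 ≈ -0.0075188)
r = 49 (r = 4 + 45 = 49)
t(I) = 133/6516 (t(I) = 1/(49 - 1/133) = 1/(6516/133) = 133/6516)
t(G(1)) - 1*49749 = 133/6516 - 1*49749 = 133/6516 - 49749 = -324164351/6516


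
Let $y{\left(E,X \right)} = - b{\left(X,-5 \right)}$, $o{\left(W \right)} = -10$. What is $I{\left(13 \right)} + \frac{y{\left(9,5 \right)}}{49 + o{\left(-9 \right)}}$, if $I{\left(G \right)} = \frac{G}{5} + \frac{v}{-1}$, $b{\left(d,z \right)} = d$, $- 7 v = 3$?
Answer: $\frac{3959}{1365} \approx 2.9004$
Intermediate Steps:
$v = - \frac{3}{7}$ ($v = \left(- \frac{1}{7}\right) 3 = - \frac{3}{7} \approx -0.42857$)
$y{\left(E,X \right)} = - X$
$I{\left(G \right)} = \frac{3}{7} + \frac{G}{5}$ ($I{\left(G \right)} = \frac{G}{5} - \frac{3}{7 \left(-1\right)} = G \frac{1}{5} - - \frac{3}{7} = \frac{G}{5} + \frac{3}{7} = \frac{3}{7} + \frac{G}{5}$)
$I{\left(13 \right)} + \frac{y{\left(9,5 \right)}}{49 + o{\left(-9 \right)}} = \left(\frac{3}{7} + \frac{1}{5} \cdot 13\right) + \frac{\left(-1\right) 5}{49 - 10} = \left(\frac{3}{7} + \frac{13}{5}\right) - \frac{5}{39} = \frac{106}{35} - \frac{5}{39} = \frac{3959}{1365}$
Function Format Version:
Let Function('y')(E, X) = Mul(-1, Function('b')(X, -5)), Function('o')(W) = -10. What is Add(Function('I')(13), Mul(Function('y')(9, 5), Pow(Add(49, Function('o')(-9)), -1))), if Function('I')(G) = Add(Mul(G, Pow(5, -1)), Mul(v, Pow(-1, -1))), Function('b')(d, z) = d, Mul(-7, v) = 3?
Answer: Rational(3959, 1365) ≈ 2.9004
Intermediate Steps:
v = Rational(-3, 7) (v = Mul(Rational(-1, 7), 3) = Rational(-3, 7) ≈ -0.42857)
Function('y')(E, X) = Mul(-1, X)
Function('I')(G) = Add(Rational(3, 7), Mul(Rational(1, 5), G)) (Function('I')(G) = Add(Mul(G, Pow(5, -1)), Mul(Rational(-3, 7), Pow(-1, -1))) = Add(Mul(G, Rational(1, 5)), Mul(Rational(-3, 7), -1)) = Add(Mul(Rational(1, 5), G), Rational(3, 7)) = Add(Rational(3, 7), Mul(Rational(1, 5), G)))
Add(Function('I')(13), Mul(Function('y')(9, 5), Pow(Add(49, Function('o')(-9)), -1))) = Add(Add(Rational(3, 7), Mul(Rational(1, 5), 13)), Mul(Mul(-1, 5), Pow(Add(49, -10), -1))) = Add(Add(Rational(3, 7), Rational(13, 5)), Mul(-5, Pow(39, -1))) = Add(Rational(106, 35), Mul(-5, Rational(1, 39))) = Add(Rational(106, 35), Rational(-5, 39)) = Rational(3959, 1365)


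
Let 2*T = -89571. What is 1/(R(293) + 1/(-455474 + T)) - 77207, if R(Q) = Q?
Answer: -22633390481936/293152065 ≈ -77207.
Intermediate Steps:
T = -89571/2 (T = (½)*(-89571) = -89571/2 ≈ -44786.)
1/(R(293) + 1/(-455474 + T)) - 77207 = 1/(293 + 1/(-455474 - 89571/2)) - 77207 = 1/(293 + 1/(-1000519/2)) - 77207 = 1/(293 - 2/1000519) - 77207 = 1/(293152065/1000519) - 77207 = 1000519/293152065 - 77207 = -22633390481936/293152065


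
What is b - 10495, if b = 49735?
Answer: 39240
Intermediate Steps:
b - 10495 = 49735 - 10495 = 39240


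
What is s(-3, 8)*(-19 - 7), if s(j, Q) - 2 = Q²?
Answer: -1716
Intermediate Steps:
s(j, Q) = 2 + Q²
s(-3, 8)*(-19 - 7) = (2 + 8²)*(-19 - 7) = (2 + 64)*(-26) = 66*(-26) = -1716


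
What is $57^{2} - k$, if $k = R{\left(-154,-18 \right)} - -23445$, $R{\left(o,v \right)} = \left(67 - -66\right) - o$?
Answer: $-20483$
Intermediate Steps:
$R{\left(o,v \right)} = 133 - o$ ($R{\left(o,v \right)} = \left(67 + 66\right) - o = 133 - o$)
$k = 23732$ ($k = \left(133 - -154\right) - -23445 = \left(133 + 154\right) + 23445 = 287 + 23445 = 23732$)
$57^{2} - k = 57^{2} - 23732 = 3249 - 23732 = -20483$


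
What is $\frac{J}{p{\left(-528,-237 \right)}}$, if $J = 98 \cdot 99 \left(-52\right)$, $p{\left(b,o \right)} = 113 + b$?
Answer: $\frac{504504}{415} \approx 1215.7$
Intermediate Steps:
$J = -504504$ ($J = 9702 \left(-52\right) = -504504$)
$\frac{J}{p{\left(-528,-237 \right)}} = - \frac{504504}{113 - 528} = - \frac{504504}{-415} = \left(-504504\right) \left(- \frac{1}{415}\right) = \frac{504504}{415}$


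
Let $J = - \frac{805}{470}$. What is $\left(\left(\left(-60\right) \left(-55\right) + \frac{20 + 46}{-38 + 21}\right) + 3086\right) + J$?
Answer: $\frac{10195887}{1598} \approx 6380.4$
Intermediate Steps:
$J = - \frac{161}{94}$ ($J = \left(-805\right) \frac{1}{470} = - \frac{161}{94} \approx -1.7128$)
$\left(\left(\left(-60\right) \left(-55\right) + \frac{20 + 46}{-38 + 21}\right) + 3086\right) + J = \left(\left(\left(-60\right) \left(-55\right) + \frac{20 + 46}{-38 + 21}\right) + 3086\right) - \frac{161}{94} = \left(\left(3300 + \frac{66}{-17}\right) + 3086\right) - \frac{161}{94} = \left(\left(3300 + 66 \left(- \frac{1}{17}\right)\right) + 3086\right) - \frac{161}{94} = \left(\left(3300 - \frac{66}{17}\right) + 3086\right) - \frac{161}{94} = \left(\frac{56034}{17} + 3086\right) - \frac{161}{94} = \frac{108496}{17} - \frac{161}{94} = \frac{10195887}{1598}$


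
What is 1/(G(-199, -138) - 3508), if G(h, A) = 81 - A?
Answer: -1/3289 ≈ -0.00030404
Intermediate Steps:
1/(G(-199, -138) - 3508) = 1/((81 - 1*(-138)) - 3508) = 1/((81 + 138) - 3508) = 1/(219 - 3508) = 1/(-3289) = -1/3289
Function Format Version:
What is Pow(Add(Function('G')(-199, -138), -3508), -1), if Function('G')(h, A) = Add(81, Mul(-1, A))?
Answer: Rational(-1, 3289) ≈ -0.00030404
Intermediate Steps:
Pow(Add(Function('G')(-199, -138), -3508), -1) = Pow(Add(Add(81, Mul(-1, -138)), -3508), -1) = Pow(Add(Add(81, 138), -3508), -1) = Pow(Add(219, -3508), -1) = Pow(-3289, -1) = Rational(-1, 3289)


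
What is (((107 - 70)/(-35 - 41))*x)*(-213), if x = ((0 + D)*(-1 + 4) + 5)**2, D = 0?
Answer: 197025/76 ≈ 2592.4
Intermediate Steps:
x = 25 (x = ((0 + 0)*(-1 + 4) + 5)**2 = (0*3 + 5)**2 = (0 + 5)**2 = 5**2 = 25)
(((107 - 70)/(-35 - 41))*x)*(-213) = (((107 - 70)/(-35 - 41))*25)*(-213) = ((37/(-76))*25)*(-213) = ((37*(-1/76))*25)*(-213) = -37/76*25*(-213) = -925/76*(-213) = 197025/76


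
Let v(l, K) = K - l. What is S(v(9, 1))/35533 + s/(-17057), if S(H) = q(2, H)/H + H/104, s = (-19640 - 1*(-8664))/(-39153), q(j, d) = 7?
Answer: -106676501011/2467930407830472 ≈ -4.3225e-5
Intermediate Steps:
s = 10976/39153 (s = (-19640 + 8664)*(-1/39153) = -10976*(-1/39153) = 10976/39153 ≈ 0.28034)
S(H) = 7/H + H/104
S(v(9, 1))/35533 + s/(-17057) = (7/(1 - 1*9) + (1 - 1*9)/104)/35533 + (10976/39153)/(-17057) = (7/(1 - 9) + (1 - 9)/104)*(1/35533) + (10976/39153)*(-1/17057) = (7/(-8) + (1/104)*(-8))*(1/35533) - 10976/667832721 = (7*(-1/8) - 1/13)*(1/35533) - 10976/667832721 = (-7/8 - 1/13)*(1/35533) - 10976/667832721 = -99/104*1/35533 - 10976/667832721 = -99/3695432 - 10976/667832721 = -106676501011/2467930407830472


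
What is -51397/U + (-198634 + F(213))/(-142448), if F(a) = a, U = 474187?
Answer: 86767258871/67546989776 ≈ 1.2845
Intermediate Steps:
-51397/U + (-198634 + F(213))/(-142448) = -51397/474187 + (-198634 + 213)/(-142448) = -51397*1/474187 - 198421*(-1/142448) = -51397/474187 + 198421/142448 = 86767258871/67546989776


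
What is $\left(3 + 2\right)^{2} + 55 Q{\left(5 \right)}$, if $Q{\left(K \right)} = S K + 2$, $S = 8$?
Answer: $2335$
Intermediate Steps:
$Q{\left(K \right)} = 2 + 8 K$ ($Q{\left(K \right)} = 8 K + 2 = 2 + 8 K$)
$\left(3 + 2\right)^{2} + 55 Q{\left(5 \right)} = \left(3 + 2\right)^{2} + 55 \left(2 + 8 \cdot 5\right) = 5^{2} + 55 \left(2 + 40\right) = 25 + 55 \cdot 42 = 25 + 2310 = 2335$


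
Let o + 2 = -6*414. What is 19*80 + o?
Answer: -966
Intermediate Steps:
o = -2486 (o = -2 - 6*414 = -2 - 2484 = -2486)
19*80 + o = 19*80 - 2486 = 1520 - 2486 = -966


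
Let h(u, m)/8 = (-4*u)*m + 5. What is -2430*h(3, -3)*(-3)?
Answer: 2391120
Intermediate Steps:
h(u, m) = 40 - 32*m*u (h(u, m) = 8*((-4*u)*m + 5) = 8*(-4*m*u + 5) = 8*(5 - 4*m*u) = 40 - 32*m*u)
-2430*h(3, -3)*(-3) = -2430*(40 - 32*(-3)*3)*(-3) = -2430*(40 + 288)*(-3) = -797040*(-3) = -2430*(-984) = 2391120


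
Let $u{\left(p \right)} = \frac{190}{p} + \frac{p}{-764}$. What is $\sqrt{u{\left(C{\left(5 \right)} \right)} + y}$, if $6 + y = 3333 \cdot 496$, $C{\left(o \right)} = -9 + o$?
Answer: $\frac{\sqrt{241229081062}}{382} \approx 1285.7$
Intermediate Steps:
$u{\left(p \right)} = \frac{190}{p} - \frac{p}{764}$ ($u{\left(p \right)} = \frac{190}{p} + p \left(- \frac{1}{764}\right) = \frac{190}{p} - \frac{p}{764}$)
$y = 1653162$ ($y = -6 + 3333 \cdot 496 = -6 + 1653168 = 1653162$)
$\sqrt{u{\left(C{\left(5 \right)} \right)} + y} = \sqrt{\left(\frac{190}{-9 + 5} - \frac{-9 + 5}{764}\right) + 1653162} = \sqrt{\left(\frac{190}{-4} - - \frac{1}{191}\right) + 1653162} = \sqrt{\left(190 \left(- \frac{1}{4}\right) + \frac{1}{191}\right) + 1653162} = \sqrt{\left(- \frac{95}{2} + \frac{1}{191}\right) + 1653162} = \sqrt{- \frac{18143}{382} + 1653162} = \sqrt{\frac{631489741}{382}} = \frac{\sqrt{241229081062}}{382}$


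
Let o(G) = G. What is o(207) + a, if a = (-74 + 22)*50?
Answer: -2393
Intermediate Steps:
a = -2600 (a = -52*50 = -2600)
o(207) + a = 207 - 2600 = -2393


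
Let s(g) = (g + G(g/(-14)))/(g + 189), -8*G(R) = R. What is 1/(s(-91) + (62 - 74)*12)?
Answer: -1568/227261 ≈ -0.0068996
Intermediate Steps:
G(R) = -R/8
s(g) = 113*g/(112*(189 + g)) (s(g) = (g - g/(8*(-14)))/(g + 189) = (g - g*(-1)/(8*14))/(189 + g) = (g - (-1)*g/112)/(189 + g) = (g + g/112)/(189 + g) = (113*g/112)/(189 + g) = 113*g/(112*(189 + g)))
1/(s(-91) + (62 - 74)*12) = 1/((113/112)*(-91)/(189 - 91) + (62 - 74)*12) = 1/((113/112)*(-91)/98 - 12*12) = 1/((113/112)*(-91)*(1/98) - 144) = 1/(-1469/1568 - 144) = 1/(-227261/1568) = -1568/227261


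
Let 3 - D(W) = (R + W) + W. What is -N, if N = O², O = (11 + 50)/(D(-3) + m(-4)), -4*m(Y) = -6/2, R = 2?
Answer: -59536/961 ≈ -61.952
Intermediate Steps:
D(W) = 1 - 2*W (D(W) = 3 - ((2 + W) + W) = 3 - (2 + 2*W) = 3 + (-2 - 2*W) = 1 - 2*W)
m(Y) = ¾ (m(Y) = -(-3)/(2*2) = -¼*(-3) = ¾)
O = 244/31 (O = (11 + 50)/((1 - 2*(-3)) + ¾) = 61/((1 + 6) + ¾) = 61/(7 + ¾) = 61/(31/4) = 61*(4/31) = 244/31 ≈ 7.8710)
N = 59536/961 (N = (244/31)² = 59536/961 ≈ 61.952)
-N = -1*59536/961 = -59536/961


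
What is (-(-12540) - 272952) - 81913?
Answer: -342325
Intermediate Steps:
(-(-12540) - 272952) - 81913 = (-110*(-114) - 272952) - 81913 = (12540 - 272952) - 81913 = -260412 - 81913 = -342325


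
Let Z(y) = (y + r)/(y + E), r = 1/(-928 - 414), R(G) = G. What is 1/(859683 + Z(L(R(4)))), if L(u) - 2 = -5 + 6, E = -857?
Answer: 163724/140750738917 ≈ 1.1632e-6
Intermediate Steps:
L(u) = 3 (L(u) = 2 + (-5 + 6) = 2 + 1 = 3)
r = -1/1342 (r = 1/(-1342) = -1/1342 ≈ -0.00074516)
Z(y) = (-1/1342 + y)/(-857 + y) (Z(y) = (y - 1/1342)/(y - 857) = (-1/1342 + y)/(-857 + y))
1/(859683 + Z(L(R(4)))) = 1/(859683 + (-1/1342 + 3)/(-857 + 3)) = 1/(859683 + (4025/1342)/(-854)) = 1/(859683 - 1/854*4025/1342) = 1/(859683 - 575/163724) = 1/(140750738917/163724) = 163724/140750738917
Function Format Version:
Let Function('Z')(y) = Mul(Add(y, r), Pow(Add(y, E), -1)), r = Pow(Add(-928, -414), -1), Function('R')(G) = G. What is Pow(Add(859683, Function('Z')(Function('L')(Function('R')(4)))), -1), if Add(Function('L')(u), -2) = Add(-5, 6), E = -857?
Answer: Rational(163724, 140750738917) ≈ 1.1632e-6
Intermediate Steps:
Function('L')(u) = 3 (Function('L')(u) = Add(2, Add(-5, 6)) = Add(2, 1) = 3)
r = Rational(-1, 1342) (r = Pow(-1342, -1) = Rational(-1, 1342) ≈ -0.00074516)
Function('Z')(y) = Mul(Pow(Add(-857, y), -1), Add(Rational(-1, 1342), y)) (Function('Z')(y) = Mul(Add(y, Rational(-1, 1342)), Pow(Add(y, -857), -1)) = Mul(Add(Rational(-1, 1342), y), Pow(Add(-857, y), -1)) = Mul(Pow(Add(-857, y), -1), Add(Rational(-1, 1342), y)))
Pow(Add(859683, Function('Z')(Function('L')(Function('R')(4)))), -1) = Pow(Add(859683, Mul(Pow(Add(-857, 3), -1), Add(Rational(-1, 1342), 3))), -1) = Pow(Add(859683, Mul(Pow(-854, -1), Rational(4025, 1342))), -1) = Pow(Add(859683, Mul(Rational(-1, 854), Rational(4025, 1342))), -1) = Pow(Add(859683, Rational(-575, 163724)), -1) = Pow(Rational(140750738917, 163724), -1) = Rational(163724, 140750738917)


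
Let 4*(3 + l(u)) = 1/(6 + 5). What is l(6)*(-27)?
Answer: 3537/44 ≈ 80.386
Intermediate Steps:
l(u) = -131/44 (l(u) = -3 + 1/(4*(6 + 5)) = -3 + (¼)/11 = -3 + (¼)*(1/11) = -3 + 1/44 = -131/44)
l(6)*(-27) = -131/44*(-27) = 3537/44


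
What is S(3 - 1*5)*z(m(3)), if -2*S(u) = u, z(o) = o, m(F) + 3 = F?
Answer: 0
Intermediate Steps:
m(F) = -3 + F
S(u) = -u/2
S(3 - 1*5)*z(m(3)) = (-(3 - 1*5)/2)*(-3 + 3) = -(3 - 5)/2*0 = -1/2*(-2)*0 = 1*0 = 0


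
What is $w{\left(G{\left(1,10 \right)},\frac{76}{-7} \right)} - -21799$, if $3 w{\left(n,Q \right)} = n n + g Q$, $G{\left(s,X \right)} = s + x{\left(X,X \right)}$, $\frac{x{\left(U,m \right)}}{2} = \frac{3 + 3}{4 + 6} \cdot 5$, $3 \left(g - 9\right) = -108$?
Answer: $\frac{460174}{21} \approx 21913.0$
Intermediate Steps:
$g = -27$ ($g = 9 + \frac{1}{3} \left(-108\right) = 9 - 36 = -27$)
$x{\left(U,m \right)} = 6$ ($x{\left(U,m \right)} = 2 \frac{3 + 3}{4 + 6} \cdot 5 = 2 \cdot \frac{6}{10} \cdot 5 = 2 \cdot 6 \cdot \frac{1}{10} \cdot 5 = 2 \cdot \frac{3}{5} \cdot 5 = 2 \cdot 3 = 6$)
$G{\left(s,X \right)} = 6 + s$ ($G{\left(s,X \right)} = s + 6 = 6 + s$)
$w{\left(n,Q \right)} = - 9 Q + \frac{n^{2}}{3}$ ($w{\left(n,Q \right)} = \frac{n n - 27 Q}{3} = \frac{n^{2} - 27 Q}{3} = - 9 Q + \frac{n^{2}}{3}$)
$w{\left(G{\left(1,10 \right)},\frac{76}{-7} \right)} - -21799 = \left(- 9 \frac{76}{-7} + \frac{\left(6 + 1\right)^{2}}{3}\right) - -21799 = \left(- 9 \cdot 76 \left(- \frac{1}{7}\right) + \frac{7^{2}}{3}\right) + 21799 = \left(\left(-9\right) \left(- \frac{76}{7}\right) + \frac{1}{3} \cdot 49\right) + 21799 = \left(\frac{684}{7} + \frac{49}{3}\right) + 21799 = \frac{2395}{21} + 21799 = \frac{460174}{21}$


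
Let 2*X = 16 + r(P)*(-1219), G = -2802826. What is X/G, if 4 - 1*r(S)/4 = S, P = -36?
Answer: 48756/1401413 ≈ 0.034791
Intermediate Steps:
r(S) = 16 - 4*S
X = -97512 (X = (16 + (16 - 4*(-36))*(-1219))/2 = (16 + (16 + 144)*(-1219))/2 = (16 + 160*(-1219))/2 = (16 - 195040)/2 = (½)*(-195024) = -97512)
X/G = -97512/(-2802826) = -97512*(-1/2802826) = 48756/1401413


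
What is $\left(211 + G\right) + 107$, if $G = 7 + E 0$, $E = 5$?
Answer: $325$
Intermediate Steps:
$G = 7$ ($G = 7 + 5 \cdot 0 = 7 + 0 = 7$)
$\left(211 + G\right) + 107 = \left(211 + 7\right) + 107 = 218 + 107 = 325$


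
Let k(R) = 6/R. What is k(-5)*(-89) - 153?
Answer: -231/5 ≈ -46.200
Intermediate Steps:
k(-5)*(-89) - 153 = (6/(-5))*(-89) - 153 = (6*(-⅕))*(-89) - 153 = -6/5*(-89) - 153 = 534/5 - 153 = -231/5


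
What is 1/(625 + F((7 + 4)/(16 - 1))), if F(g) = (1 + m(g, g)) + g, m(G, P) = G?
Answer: 15/9412 ≈ 0.0015937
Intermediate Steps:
F(g) = 1 + 2*g (F(g) = (1 + g) + g = 1 + 2*g)
1/(625 + F((7 + 4)/(16 - 1))) = 1/(625 + (1 + 2*((7 + 4)/(16 - 1)))) = 1/(625 + (1 + 2*(11/15))) = 1/(625 + (1 + 22/15)) = 1/(625 + 37/15) = 1/(9412/15) = 15/9412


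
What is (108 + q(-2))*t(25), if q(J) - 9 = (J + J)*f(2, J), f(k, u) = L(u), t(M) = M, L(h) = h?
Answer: 3125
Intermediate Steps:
f(k, u) = u
q(J) = 9 + 2*J² (q(J) = 9 + (J + J)*J = 9 + (2*J)*J = 9 + 2*J²)
(108 + q(-2))*t(25) = (108 + (9 + 2*(-2)²))*25 = (108 + (9 + 2*4))*25 = (108 + (9 + 8))*25 = (108 + 17)*25 = 125*25 = 3125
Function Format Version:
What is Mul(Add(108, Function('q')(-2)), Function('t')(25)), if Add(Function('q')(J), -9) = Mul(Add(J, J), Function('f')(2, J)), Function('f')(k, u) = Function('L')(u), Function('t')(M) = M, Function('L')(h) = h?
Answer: 3125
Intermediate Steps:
Function('f')(k, u) = u
Function('q')(J) = Add(9, Mul(2, Pow(J, 2))) (Function('q')(J) = Add(9, Mul(Add(J, J), J)) = Add(9, Mul(Mul(2, J), J)) = Add(9, Mul(2, Pow(J, 2))))
Mul(Add(108, Function('q')(-2)), Function('t')(25)) = Mul(Add(108, Add(9, Mul(2, Pow(-2, 2)))), 25) = Mul(Add(108, Add(9, Mul(2, 4))), 25) = Mul(Add(108, Add(9, 8)), 25) = Mul(Add(108, 17), 25) = Mul(125, 25) = 3125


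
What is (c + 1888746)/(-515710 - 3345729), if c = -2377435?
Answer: 488689/3861439 ≈ 0.12656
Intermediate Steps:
(c + 1888746)/(-515710 - 3345729) = (-2377435 + 1888746)/(-515710 - 3345729) = -488689/(-3861439) = -488689*(-1/3861439) = 488689/3861439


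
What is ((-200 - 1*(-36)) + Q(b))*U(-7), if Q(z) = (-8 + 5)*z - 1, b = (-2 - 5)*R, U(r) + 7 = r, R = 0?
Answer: 2310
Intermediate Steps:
U(r) = -7 + r
b = 0 (b = (-2 - 5)*0 = -7*0 = 0)
Q(z) = -1 - 3*z (Q(z) = -3*z - 1 = -1 - 3*z)
((-200 - 1*(-36)) + Q(b))*U(-7) = ((-200 - 1*(-36)) + (-1 - 3*0))*(-7 - 7) = ((-200 + 36) + (-1 + 0))*(-14) = (-164 - 1)*(-14) = -165*(-14) = 2310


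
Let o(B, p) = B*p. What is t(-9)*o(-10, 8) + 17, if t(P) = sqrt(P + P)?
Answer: 17 - 240*I*sqrt(2) ≈ 17.0 - 339.41*I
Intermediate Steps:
t(P) = sqrt(2)*sqrt(P) (t(P) = sqrt(2*P) = sqrt(2)*sqrt(P))
t(-9)*o(-10, 8) + 17 = (sqrt(2)*sqrt(-9))*(-10*8) + 17 = (sqrt(2)*(3*I))*(-80) + 17 = (3*I*sqrt(2))*(-80) + 17 = -240*I*sqrt(2) + 17 = 17 - 240*I*sqrt(2)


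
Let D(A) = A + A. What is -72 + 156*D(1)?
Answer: 240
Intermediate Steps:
D(A) = 2*A
-72 + 156*D(1) = -72 + 156*(2*1) = -72 + 156*2 = -72 + 312 = 240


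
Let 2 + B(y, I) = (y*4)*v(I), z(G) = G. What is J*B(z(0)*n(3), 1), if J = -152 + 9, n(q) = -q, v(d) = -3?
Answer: 286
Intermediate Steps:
J = -143
B(y, I) = -2 - 12*y (B(y, I) = -2 + (y*4)*(-3) = -2 + (4*y)*(-3) = -2 - 12*y)
J*B(z(0)*n(3), 1) = -143*(-2 - 0*(-1*3)) = -143*(-2 - 0*(-3)) = -143*(-2 - 12*0) = -143*(-2 + 0) = -143*(-2) = 286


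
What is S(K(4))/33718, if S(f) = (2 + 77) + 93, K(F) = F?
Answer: 86/16859 ≈ 0.0051011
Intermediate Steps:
S(f) = 172 (S(f) = 79 + 93 = 172)
S(K(4))/33718 = 172/33718 = 172*(1/33718) = 86/16859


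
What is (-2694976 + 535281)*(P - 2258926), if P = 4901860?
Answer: -5707931345130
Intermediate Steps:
(-2694976 + 535281)*(P - 2258926) = (-2694976 + 535281)*(4901860 - 2258926) = -2159695*2642934 = -5707931345130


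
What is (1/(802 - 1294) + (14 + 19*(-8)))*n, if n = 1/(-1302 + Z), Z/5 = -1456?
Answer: 67897/4222344 ≈ 0.016080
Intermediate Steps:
Z = -7280 (Z = 5*(-1456) = -7280)
n = -1/8582 (n = 1/(-1302 - 7280) = 1/(-8582) = -1/8582 ≈ -0.00011652)
(1/(802 - 1294) + (14 + 19*(-8)))*n = (1/(802 - 1294) + (14 + 19*(-8)))*(-1/8582) = (1/(-492) + (14 - 152))*(-1/8582) = (-1/492 - 138)*(-1/8582) = -67897/492*(-1/8582) = 67897/4222344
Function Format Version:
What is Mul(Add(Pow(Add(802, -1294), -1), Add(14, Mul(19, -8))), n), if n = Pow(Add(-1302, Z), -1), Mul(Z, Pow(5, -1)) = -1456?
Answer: Rational(67897, 4222344) ≈ 0.016080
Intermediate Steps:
Z = -7280 (Z = Mul(5, -1456) = -7280)
n = Rational(-1, 8582) (n = Pow(Add(-1302, -7280), -1) = Pow(-8582, -1) = Rational(-1, 8582) ≈ -0.00011652)
Mul(Add(Pow(Add(802, -1294), -1), Add(14, Mul(19, -8))), n) = Mul(Add(Pow(Add(802, -1294), -1), Add(14, Mul(19, -8))), Rational(-1, 8582)) = Mul(Add(Pow(-492, -1), Add(14, -152)), Rational(-1, 8582)) = Mul(Add(Rational(-1, 492), -138), Rational(-1, 8582)) = Mul(Rational(-67897, 492), Rational(-1, 8582)) = Rational(67897, 4222344)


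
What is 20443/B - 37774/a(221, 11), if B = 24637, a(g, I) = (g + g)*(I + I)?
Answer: -1956819/640562 ≈ -3.0548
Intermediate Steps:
a(g, I) = 4*I*g (a(g, I) = (2*g)*(2*I) = 4*I*g)
20443/B - 37774/a(221, 11) = 20443/24637 - 37774/(4*11*221) = 20443*(1/24637) - 37774/9724 = 20443/24637 - 37774*1/9724 = 20443/24637 - 101/26 = -1956819/640562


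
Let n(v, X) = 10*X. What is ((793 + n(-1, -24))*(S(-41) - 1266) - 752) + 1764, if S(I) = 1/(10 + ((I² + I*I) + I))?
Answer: -2328654913/3331 ≈ -6.9909e+5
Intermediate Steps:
S(I) = 1/(10 + I + 2*I²) (S(I) = 1/(10 + ((I² + I²) + I)) = 1/(10 + (2*I² + I)) = 1/(10 + (I + 2*I²)) = 1/(10 + I + 2*I²))
((793 + n(-1, -24))*(S(-41) - 1266) - 752) + 1764 = ((793 + 10*(-24))*(1/(10 - 41 + 2*(-41)²) - 1266) - 752) + 1764 = ((793 - 240)*(1/(10 - 41 + 2*1681) - 1266) - 752) + 1764 = (553*(1/(10 - 41 + 3362) - 1266) - 752) + 1764 = (553*(1/3331 - 1266) - 752) + 1764 = (553*(-4217045/3331) - 752) + 1764 = (-2332025885/3331 - 752) + 1764 = -2334530797/3331 + 1764 = -2328654913/3331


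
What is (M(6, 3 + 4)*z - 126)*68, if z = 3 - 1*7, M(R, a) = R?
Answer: -10200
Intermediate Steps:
z = -4 (z = 3 - 7 = -4)
(M(6, 3 + 4)*z - 126)*68 = (6*(-4) - 126)*68 = (-24 - 126)*68 = -150*68 = -10200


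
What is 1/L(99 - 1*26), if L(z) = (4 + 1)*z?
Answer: 1/365 ≈ 0.0027397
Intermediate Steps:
L(z) = 5*z
1/L(99 - 1*26) = 1/(5*(99 - 1*26)) = 1/(5*(99 - 26)) = 1/(5*73) = 1/365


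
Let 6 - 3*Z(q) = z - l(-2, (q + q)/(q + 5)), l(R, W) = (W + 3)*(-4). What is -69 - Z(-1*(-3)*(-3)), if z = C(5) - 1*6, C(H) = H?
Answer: -184/3 ≈ -61.333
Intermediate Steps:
l(R, W) = -12 - 4*W (l(R, W) = (3 + W)*(-4) = -12 - 4*W)
z = -1 (z = 5 - 1*6 = 5 - 6 = -1)
Z(q) = -5/3 - 8*q/(3*(5 + q)) (Z(q) = 2 - (-1 - (-12 - 4*(q + q)/(q + 5)))/3 = 2 - (-1 - (-12 - 4*2*q/(5 + q)))/3 = 2 - (-1 - (-12 - 8*q/(5 + q)))/3 = 2 - (-1 + (12 + 8*q/(5 + q)))/3 = 2 - (11 + 8*q/(5 + q))/3 = 2 + (-11/3 - 8*q/(3*(5 + q))) = -5/3 - 8*q/(3*(5 + q)))
-69 - Z(-1*(-3)*(-3)) = -69 - (-25 - 13*(-1*(-3))*(-3))/(3*(5 - 1*(-3)*(-3))) = -69 - (-25 - 39*(-3))/(3*(5 + 3*(-3))) = -69 - (-25 - 13*(-9))/(3*(5 - 9)) = -69 - (-25 + 117)/(3*(-4)) = -69 - (-1)*92/(3*4) = -69 - 1*(-23/3) = -69 + 23/3 = -184/3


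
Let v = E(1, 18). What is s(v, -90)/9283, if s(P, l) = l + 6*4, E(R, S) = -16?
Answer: -66/9283 ≈ -0.0071098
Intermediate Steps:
v = -16
s(P, l) = 24 + l (s(P, l) = l + 24 = 24 + l)
s(v, -90)/9283 = (24 - 90)/9283 = -66*1/9283 = -66/9283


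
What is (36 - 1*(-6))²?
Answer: 1764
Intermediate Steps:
(36 - 1*(-6))² = (36 + 6)² = 42² = 1764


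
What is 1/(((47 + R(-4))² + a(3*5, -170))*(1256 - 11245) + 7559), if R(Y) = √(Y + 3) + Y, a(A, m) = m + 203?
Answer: -9390875/176746053418708 + 429527*I/176746053418708 ≈ -5.3132e-8 + 2.4302e-9*I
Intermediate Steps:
a(A, m) = 203 + m
R(Y) = Y + √(3 + Y) (R(Y) = √(3 + Y) + Y = Y + √(3 + Y))
1/(((47 + R(-4))² + a(3*5, -170))*(1256 - 11245) + 7559) = 1/(((47 + (-4 + √(3 - 4)))² + (203 - 170))*(1256 - 11245) + 7559) = 1/(((47 + (-4 + √(-1)))² + 33)*(-9989) + 7559) = 1/(((47 + (-4 + I))² + 33)*(-9989) + 7559) = 1/(((43 + I)² + 33)*(-9989) + 7559) = 1/((33 + (43 + I)²)*(-9989) + 7559) = 1/((-329637 - 9989*(43 + I)²) + 7559) = 1/(-322078 - 9989*(43 + I)²)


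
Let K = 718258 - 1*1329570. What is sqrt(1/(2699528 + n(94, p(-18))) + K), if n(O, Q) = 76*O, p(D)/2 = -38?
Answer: I*sqrt(279907283168348721)/676668 ≈ 781.86*I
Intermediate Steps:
p(D) = -76 (p(D) = 2*(-38) = -76)
K = -611312 (K = 718258 - 1329570 = -611312)
sqrt(1/(2699528 + n(94, p(-18))) + K) = sqrt(1/(2699528 + 76*94) - 611312) = sqrt(1/(2699528 + 7144) - 611312) = sqrt(1/2706672 - 611312) = sqrt(-1654621073663/2706672) = I*sqrt(279907283168348721)/676668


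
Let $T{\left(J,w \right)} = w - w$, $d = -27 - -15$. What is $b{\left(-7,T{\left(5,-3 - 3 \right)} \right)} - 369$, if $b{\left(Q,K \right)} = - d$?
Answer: $-357$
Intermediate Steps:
$d = -12$ ($d = -27 + 15 = -12$)
$T{\left(J,w \right)} = 0$
$b{\left(Q,K \right)} = 12$ ($b{\left(Q,K \right)} = \left(-1\right) \left(-12\right) = 12$)
$b{\left(-7,T{\left(5,-3 - 3 \right)} \right)} - 369 = 12 - 369 = -357$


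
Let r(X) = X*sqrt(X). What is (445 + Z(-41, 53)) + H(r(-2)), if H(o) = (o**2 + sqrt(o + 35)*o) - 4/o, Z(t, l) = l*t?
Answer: -1736 - I*sqrt(2) - 2*I*sqrt(2)*sqrt(35 - 2*I*sqrt(2)) ≈ -1736.7 - 18.161*I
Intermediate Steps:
r(X) = X**(3/2)
H(o) = o**2 - 4/o + o*sqrt(35 + o) (H(o) = (o**2 + sqrt(35 + o)*o) - 4/o = (o**2 + o*sqrt(35 + o)) - 4/o = o**2 - 4/o + o*sqrt(35 + o))
(445 + Z(-41, 53)) + H(r(-2)) = (445 + 53*(-41)) + (-4 + ((-2)**(3/2))**2*((-2)**(3/2) + sqrt(35 + (-2)**(3/2))))/((-2)**(3/2)) = (445 - 2173) + (-4 + (-2*I*sqrt(2))**2*(-2*I*sqrt(2) + sqrt(35 - 2*I*sqrt(2))))/((-2*I*sqrt(2))) = -1728 + (I*sqrt(2)/4)*(-4 - 8*(sqrt(35 - 2*I*sqrt(2)) - 2*I*sqrt(2))) = -1728 + (I*sqrt(2)/4)*(-4 + (-8*sqrt(35 - 2*I*sqrt(2)) + 16*I*sqrt(2))) = -1728 + (I*sqrt(2)/4)*(-4 - 8*sqrt(35 - 2*I*sqrt(2)) + 16*I*sqrt(2)) = -1728 + I*sqrt(2)*(-4 - 8*sqrt(35 - 2*I*sqrt(2)) + 16*I*sqrt(2))/4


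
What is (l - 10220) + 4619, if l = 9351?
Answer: 3750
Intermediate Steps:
(l - 10220) + 4619 = (9351 - 10220) + 4619 = -869 + 4619 = 3750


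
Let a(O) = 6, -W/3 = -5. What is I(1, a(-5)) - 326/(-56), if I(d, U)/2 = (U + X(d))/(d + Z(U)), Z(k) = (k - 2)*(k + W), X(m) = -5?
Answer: 13911/2380 ≈ 5.8450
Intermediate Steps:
W = 15 (W = -3*(-5) = 15)
Z(k) = (-2 + k)*(15 + k) (Z(k) = (k - 2)*(k + 15) = (-2 + k)*(15 + k))
I(d, U) = 2*(-5 + U)/(-30 + d + U**2 + 13*U) (I(d, U) = 2*((U - 5)/(d + (-30 + U**2 + 13*U))) = 2*((-5 + U)/(-30 + d + U**2 + 13*U)) = 2*(-5 + U)/(-30 + d + U**2 + 13*U))
I(1, a(-5)) - 326/(-56) = 2*(-5 + 6)/(-30 + 1 + 6**2 + 13*6) - 326/(-56) = 2*1/(-30 + 1 + 36 + 78) - 326*(-1/56) = 2*1/85 + 163/28 = 2*(1/85)*1 + 163/28 = 2/85 + 163/28 = 13911/2380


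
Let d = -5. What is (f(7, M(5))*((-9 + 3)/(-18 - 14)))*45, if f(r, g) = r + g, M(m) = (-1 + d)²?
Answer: 5805/16 ≈ 362.81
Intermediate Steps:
M(m) = 36 (M(m) = (-1 - 5)² = (-6)² = 36)
f(r, g) = g + r
(f(7, M(5))*((-9 + 3)/(-18 - 14)))*45 = ((36 + 7)*((-9 + 3)/(-18 - 14)))*45 = (43*(-6/(-32)))*45 = (43*(-6*(-1/32)))*45 = (43*(3/16))*45 = (129/16)*45 = 5805/16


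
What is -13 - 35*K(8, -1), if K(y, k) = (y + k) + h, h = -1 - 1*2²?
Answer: -83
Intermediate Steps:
h = -5 (h = -1 - 1*4 = -1 - 4 = -5)
K(y, k) = -5 + k + y (K(y, k) = (y + k) - 5 = (k + y) - 5 = -5 + k + y)
-13 - 35*K(8, -1) = -13 - 35*(-5 - 1 + 8) = -13 - 35*2 = -13 - 70 = -83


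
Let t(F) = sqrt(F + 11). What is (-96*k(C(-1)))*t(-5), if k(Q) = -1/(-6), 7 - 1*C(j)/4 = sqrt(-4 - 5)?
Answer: -16*sqrt(6) ≈ -39.192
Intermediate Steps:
C(j) = 28 - 12*I (C(j) = 28 - 4*sqrt(-4 - 5) = 28 - 12*I)
k(Q) = 1/6 (k(Q) = -1*(-1/6) = 1/6)
t(F) = sqrt(11 + F)
(-96*k(C(-1)))*t(-5) = (-96*1/6)*sqrt(11 - 5) = -16*sqrt(6)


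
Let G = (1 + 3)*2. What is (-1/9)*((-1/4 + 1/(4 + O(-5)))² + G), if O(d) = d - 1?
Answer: -137/144 ≈ -0.95139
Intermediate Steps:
O(d) = -1 + d
G = 8 (G = 4*2 = 8)
(-1/9)*((-1/4 + 1/(4 + O(-5)))² + G) = (-1/9)*((-1/4 + 1/(4 + (-1 - 5)))² + 8) = (-1*⅑)*((-1*¼ + 1/(4 - 6))² + 8) = -((-¼ + 1/(-2))² + 8)/9 = -((-¼ - ½)² + 8)/9 = -((-¾)² + 8)/9 = -(9/16 + 8)/9 = -⅑*137/16 = -137/144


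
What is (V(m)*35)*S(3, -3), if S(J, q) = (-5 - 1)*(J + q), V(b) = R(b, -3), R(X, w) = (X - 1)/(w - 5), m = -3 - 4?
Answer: 0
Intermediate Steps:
m = -7
R(X, w) = (-1 + X)/(-5 + w)
V(b) = ⅛ - b/8 (V(b) = (-1 + b)/(-5 - 3) = (-1 + b)/(-8) = -(-1 + b)/8 = ⅛ - b/8)
S(J, q) = -6*J - 6*q (S(J, q) = -6*(J + q) = -6*J - 6*q)
(V(m)*35)*S(3, -3) = ((⅛ - ⅛*(-7))*35)*(-6*3 - 6*(-3)) = ((⅛ + 7/8)*35)*(-18 + 18) = (1*35)*0 = 35*0 = 0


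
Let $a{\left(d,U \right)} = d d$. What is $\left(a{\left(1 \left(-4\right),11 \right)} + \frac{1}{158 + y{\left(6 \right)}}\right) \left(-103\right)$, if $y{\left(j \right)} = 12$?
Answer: $- \frac{280263}{170} \approx -1648.6$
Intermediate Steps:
$a{\left(d,U \right)} = d^{2}$
$\left(a{\left(1 \left(-4\right),11 \right)} + \frac{1}{158 + y{\left(6 \right)}}\right) \left(-103\right) = \left(\left(1 \left(-4\right)\right)^{2} + \frac{1}{158 + 12}\right) \left(-103\right) = \left(\left(-4\right)^{2} + \frac{1}{170}\right) \left(-103\right) = \left(16 + \frac{1}{170}\right) \left(-103\right) = \frac{2721}{170} \left(-103\right) = - \frac{280263}{170}$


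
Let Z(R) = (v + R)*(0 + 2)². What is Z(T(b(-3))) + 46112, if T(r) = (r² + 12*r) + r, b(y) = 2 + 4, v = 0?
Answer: 46568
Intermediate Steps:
b(y) = 6
T(r) = r² + 13*r
Z(R) = 4*R (Z(R) = (0 + R)*(0 + 2)² = R*2² = R*4 = 4*R)
Z(T(b(-3))) + 46112 = 4*(6*(13 + 6)) + 46112 = 4*(6*19) + 46112 = 4*114 + 46112 = 456 + 46112 = 46568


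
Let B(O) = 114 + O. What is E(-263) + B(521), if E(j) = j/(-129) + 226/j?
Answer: 21583660/33927 ≈ 636.18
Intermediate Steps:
E(j) = 226/j - j/129 (E(j) = j*(-1/129) + 226/j = -j/129 + 226/j = 226/j - j/129)
E(-263) + B(521) = (226/(-263) - 1/129*(-263)) + (114 + 521) = (226*(-1/263) + 263/129) + 635 = (-226/263 + 263/129) + 635 = 40015/33927 + 635 = 21583660/33927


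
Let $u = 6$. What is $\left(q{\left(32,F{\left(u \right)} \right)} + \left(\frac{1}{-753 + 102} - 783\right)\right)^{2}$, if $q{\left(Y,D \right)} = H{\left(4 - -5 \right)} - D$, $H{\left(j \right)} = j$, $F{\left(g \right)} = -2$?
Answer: $\frac{252579620329}{423801} \approx 5.9599 \cdot 10^{5}$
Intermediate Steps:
$q{\left(Y,D \right)} = 9 - D$ ($q{\left(Y,D \right)} = \left(4 - -5\right) - D = \left(4 + 5\right) - D = 9 - D$)
$\left(q{\left(32,F{\left(u \right)} \right)} + \left(\frac{1}{-753 + 102} - 783\right)\right)^{2} = \left(\left(9 - -2\right) + \left(\frac{1}{-753 + 102} - 783\right)\right)^{2} = \left(\left(9 + 2\right) - \left(783 - \frac{1}{-651}\right)\right)^{2} = \left(11 - \frac{509734}{651}\right)^{2} = \left(- \frac{502573}{651}\right)^{2} = \frac{252579620329}{423801}$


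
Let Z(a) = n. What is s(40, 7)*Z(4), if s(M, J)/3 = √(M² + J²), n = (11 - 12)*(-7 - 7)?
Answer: 42*√1649 ≈ 1705.5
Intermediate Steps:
n = 14 (n = -1*(-14) = 14)
Z(a) = 14
s(M, J) = 3*√(J² + M²) (s(M, J) = 3*√(M² + J²) = 3*√(J² + M²))
s(40, 7)*Z(4) = (3*√(7² + 40²))*14 = (3*√(49 + 1600))*14 = (3*√1649)*14 = 42*√1649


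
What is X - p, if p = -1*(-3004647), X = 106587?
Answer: -2898060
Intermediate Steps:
p = 3004647
X - p = 106587 - 1*3004647 = 106587 - 3004647 = -2898060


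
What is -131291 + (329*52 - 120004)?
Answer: -234187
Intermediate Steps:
-131291 + (329*52 - 120004) = -131291 + (17108 - 120004) = -131291 - 102896 = -234187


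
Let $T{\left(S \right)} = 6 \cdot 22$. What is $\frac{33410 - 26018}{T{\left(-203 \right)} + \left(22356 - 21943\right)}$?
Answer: $\frac{7392}{545} \approx 13.563$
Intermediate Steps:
$T{\left(S \right)} = 132$
$\frac{33410 - 26018}{T{\left(-203 \right)} + \left(22356 - 21943\right)} = \frac{33410 - 26018}{132 + \left(22356 - 21943\right)} = \frac{7392}{132 + \left(22356 - 21943\right)} = \frac{7392}{132 + 413} = \frac{7392}{545}$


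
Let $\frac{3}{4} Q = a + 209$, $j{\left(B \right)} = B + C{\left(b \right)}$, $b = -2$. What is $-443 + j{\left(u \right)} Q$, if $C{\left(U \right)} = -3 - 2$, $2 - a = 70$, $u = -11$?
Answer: $-3451$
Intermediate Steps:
$a = -68$ ($a = 2 - 70 = -68$)
$C{\left(U \right)} = -5$ ($C{\left(U \right)} = -3 - 2 = -5$)
$j{\left(B \right)} = -5 + B$ ($j{\left(B \right)} = B - 5 = -5 + B$)
$Q = 188$ ($Q = \frac{4 \left(-68 + 209\right)}{3} = \frac{4}{3} \cdot 141 = 188$)
$-443 + j{\left(u \right)} Q = -443 + \left(-5 - 11\right) 188 = -443 - 3008 = -3451$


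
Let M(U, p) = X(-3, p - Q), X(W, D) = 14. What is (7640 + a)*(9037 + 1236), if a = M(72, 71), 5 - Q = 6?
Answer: 78629542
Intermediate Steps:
Q = -1 (Q = 5 - 1*6 = 5 - 6 = -1)
M(U, p) = 14
a = 14
(7640 + a)*(9037 + 1236) = (7640 + 14)*(9037 + 1236) = 7654*10273 = 78629542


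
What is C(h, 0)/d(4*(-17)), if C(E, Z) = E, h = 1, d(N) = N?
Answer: -1/68 ≈ -0.014706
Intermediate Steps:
C(h, 0)/d(4*(-17)) = 1/(4*(-17)) = 1/(-68) = 1*(-1/68) = -1/68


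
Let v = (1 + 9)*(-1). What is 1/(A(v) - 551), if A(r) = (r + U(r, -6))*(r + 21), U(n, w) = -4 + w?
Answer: -1/771 ≈ -0.0012970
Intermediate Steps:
v = -10 (v = 10*(-1) = -10)
A(r) = (-10 + r)*(21 + r) (A(r) = (r + (-4 - 6))*(r + 21) = (r - 10)*(21 + r) = (-10 + r)*(21 + r))
1/(A(v) - 551) = 1/((-210 + (-10)² + 11*(-10)) - 551) = 1/((-210 + 100 - 110) - 551) = 1/(-220 - 551) = 1/(-771) = -1/771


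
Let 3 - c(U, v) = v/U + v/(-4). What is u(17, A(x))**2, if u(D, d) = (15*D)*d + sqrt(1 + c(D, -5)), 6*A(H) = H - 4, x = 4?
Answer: 207/68 ≈ 3.0441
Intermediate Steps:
c(U, v) = 3 + v/4 - v/U (c(U, v) = 3 - (v/U + v/(-4)) = 3 - (v/U + v*(-1/4)) = 3 - (v/U - v/4) = 3 - (-v/4 + v/U) = 3 + (v/4 - v/U) = 3 + v/4 - v/U)
A(H) = -2/3 + H/6 (A(H) = (H - 4)/6 = (-4 + H)/6 = -2/3 + H/6)
u(D, d) = sqrt(11/4 + 5/D) + 15*D*d (u(D, d) = (15*D)*d + sqrt(1 + (3 + (1/4)*(-5) - 1*(-5)/D)) = 15*D*d + sqrt(1 + (3 - 5/4 + 5/D)) = 15*D*d + sqrt(1 + (7/4 + 5/D)) = 15*D*d + sqrt(11/4 + 5/D) = sqrt(11/4 + 5/D) + 15*D*d)
u(17, A(x))**2 = (sqrt(11 + 20/17)/2 + 15*17*(-2/3 + (1/6)*4))**2 = (sqrt(11 + 20*(1/17))/2 + 15*17*(-2/3 + 2/3))**2 = (sqrt(11 + 20/17)/2 + 15*17*0)**2 = (sqrt(207/17)/2 + 0)**2 = ((3*sqrt(391)/17)/2 + 0)**2 = (3*sqrt(391)/34 + 0)**2 = (3*sqrt(391)/34)**2 = 207/68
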